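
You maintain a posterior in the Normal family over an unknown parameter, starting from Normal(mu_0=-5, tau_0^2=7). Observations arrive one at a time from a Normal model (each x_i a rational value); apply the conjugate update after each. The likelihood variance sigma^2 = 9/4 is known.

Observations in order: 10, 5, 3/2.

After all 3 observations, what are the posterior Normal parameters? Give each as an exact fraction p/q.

obs 1: x=10 → posterior Normal(235/37, 63/37)
obs 2: x=5 → posterior Normal(75/13, 63/65)
obs 3: x=3/2 → posterior Normal(139/31, 21/31)

mu_0=139/31, tau_0^2=21/31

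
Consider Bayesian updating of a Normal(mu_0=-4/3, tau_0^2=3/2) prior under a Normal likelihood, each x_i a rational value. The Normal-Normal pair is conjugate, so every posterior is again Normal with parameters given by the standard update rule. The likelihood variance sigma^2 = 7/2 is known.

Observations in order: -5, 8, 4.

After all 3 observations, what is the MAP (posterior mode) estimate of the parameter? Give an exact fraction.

obs 1: x=-5 → posterior Normal(-73/30, 21/20)
obs 2: x=8 → posterior Normal(-1/39, 21/26)
obs 3: x=4 → posterior Normal(35/48, 21/32)

35/48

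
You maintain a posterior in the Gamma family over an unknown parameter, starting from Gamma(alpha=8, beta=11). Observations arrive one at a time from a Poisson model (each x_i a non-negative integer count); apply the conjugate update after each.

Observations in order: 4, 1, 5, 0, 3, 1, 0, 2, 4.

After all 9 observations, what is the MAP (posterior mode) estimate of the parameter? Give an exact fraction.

obs 1: x=4 → posterior Gamma(12, 12)
obs 2: x=1 → posterior Gamma(13, 13)
obs 3: x=5 → posterior Gamma(18, 14)
obs 4: x=0 → posterior Gamma(18, 15)
obs 5: x=3 → posterior Gamma(21, 16)
obs 6: x=1 → posterior Gamma(22, 17)
obs 7: x=0 → posterior Gamma(22, 18)
obs 8: x=2 → posterior Gamma(24, 19)
obs 9: x=4 → posterior Gamma(28, 20)

27/20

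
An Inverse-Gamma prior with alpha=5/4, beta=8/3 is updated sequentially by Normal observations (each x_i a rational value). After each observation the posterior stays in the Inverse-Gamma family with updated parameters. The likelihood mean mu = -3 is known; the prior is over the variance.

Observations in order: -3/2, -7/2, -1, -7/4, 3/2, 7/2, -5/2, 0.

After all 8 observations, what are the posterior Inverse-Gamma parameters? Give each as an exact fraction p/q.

alpha=21/4, beta=4087/96

obs 1: x=-3/2 → posterior Inverse-Gamma(7/4, 91/24)
obs 2: x=-7/2 → posterior Inverse-Gamma(9/4, 47/12)
obs 3: x=-1 → posterior Inverse-Gamma(11/4, 71/12)
obs 4: x=-7/4 → posterior Inverse-Gamma(13/4, 643/96)
obs 5: x=3/2 → posterior Inverse-Gamma(15/4, 1615/96)
obs 6: x=7/2 → posterior Inverse-Gamma(17/4, 3643/96)
obs 7: x=-5/2 → posterior Inverse-Gamma(19/4, 3655/96)
obs 8: x=0 → posterior Inverse-Gamma(21/4, 4087/96)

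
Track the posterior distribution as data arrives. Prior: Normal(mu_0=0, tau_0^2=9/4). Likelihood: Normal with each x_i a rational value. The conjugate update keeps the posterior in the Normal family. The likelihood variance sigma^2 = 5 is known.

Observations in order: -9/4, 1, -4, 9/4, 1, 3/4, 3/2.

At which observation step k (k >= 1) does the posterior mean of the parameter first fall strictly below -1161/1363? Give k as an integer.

obs 1: x=-9/4 → posterior Normal(-81/116, 45/29)
obs 2: x=1 → posterior Normal(-45/152, 45/38)
obs 3: x=-4 → posterior Normal(-189/188, 45/47)
obs 4: x=9/4 → posterior Normal(-27/56, 45/56)
obs 5: x=1 → posterior Normal(-18/65, 9/13)
obs 6: x=3/4 → posterior Normal(-45/296, 45/74)
obs 7: x=3/2 → posterior Normal(9/332, 45/83)

k = 3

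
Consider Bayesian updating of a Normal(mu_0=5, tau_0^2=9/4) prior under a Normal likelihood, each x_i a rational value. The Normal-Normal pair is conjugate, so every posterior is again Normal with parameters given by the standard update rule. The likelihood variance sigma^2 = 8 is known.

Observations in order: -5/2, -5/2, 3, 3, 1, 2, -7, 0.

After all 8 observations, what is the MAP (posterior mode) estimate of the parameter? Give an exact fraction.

133/104

obs 1: x=-5/2 → posterior Normal(275/82, 72/41)
obs 2: x=-5/2 → posterior Normal(23/10, 36/25)
obs 3: x=3 → posterior Normal(142/59, 72/59)
obs 4: x=3 → posterior Normal(169/68, 18/17)
obs 5: x=1 → posterior Normal(178/77, 72/77)
obs 6: x=2 → posterior Normal(98/43, 36/43)
obs 7: x=-7 → posterior Normal(7/5, 72/95)
obs 8: x=0 → posterior Normal(133/104, 9/13)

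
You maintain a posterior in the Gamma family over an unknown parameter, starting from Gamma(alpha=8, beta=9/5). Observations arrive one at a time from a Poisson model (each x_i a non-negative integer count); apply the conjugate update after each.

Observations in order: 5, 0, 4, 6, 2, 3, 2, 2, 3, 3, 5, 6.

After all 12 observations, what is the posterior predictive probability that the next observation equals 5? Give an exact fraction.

obs 1: x=5 → posterior Gamma(13, 14/5)
obs 2: x=0 → posterior Gamma(13, 19/5)
obs 3: x=4 → posterior Gamma(17, 24/5)
obs 4: x=6 → posterior Gamma(23, 29/5)
obs 5: x=2 → posterior Gamma(25, 34/5)
obs 6: x=3 → posterior Gamma(28, 39/5)
obs 7: x=2 → posterior Gamma(30, 44/5)
obs 8: x=2 → posterior Gamma(32, 49/5)
obs 9: x=3 → posterior Gamma(35, 54/5)
obs 10: x=3 → posterior Gamma(38, 59/5)
obs 11: x=5 → posterior Gamma(43, 64/5)
obs 12: x=6 → posterior Gamma(49, 69/5)

11383863914800976759391301841247080800113916776380617269807053099068154306406271642926521855080828125/86798629000343402372062123744778542351909280142387770536144633986678766930507175263499624421655576576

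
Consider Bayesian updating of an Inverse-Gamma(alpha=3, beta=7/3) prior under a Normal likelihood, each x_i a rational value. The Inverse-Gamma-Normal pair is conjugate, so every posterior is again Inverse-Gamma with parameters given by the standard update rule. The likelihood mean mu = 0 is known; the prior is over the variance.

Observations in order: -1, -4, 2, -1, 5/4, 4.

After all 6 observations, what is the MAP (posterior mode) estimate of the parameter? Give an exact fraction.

obs 1: x=-1 → posterior Inverse-Gamma(7/2, 17/6)
obs 2: x=-4 → posterior Inverse-Gamma(4, 65/6)
obs 3: x=2 → posterior Inverse-Gamma(9/2, 77/6)
obs 4: x=-1 → posterior Inverse-Gamma(5, 40/3)
obs 5: x=5/4 → posterior Inverse-Gamma(11/2, 1355/96)
obs 6: x=4 → posterior Inverse-Gamma(6, 2123/96)

2123/672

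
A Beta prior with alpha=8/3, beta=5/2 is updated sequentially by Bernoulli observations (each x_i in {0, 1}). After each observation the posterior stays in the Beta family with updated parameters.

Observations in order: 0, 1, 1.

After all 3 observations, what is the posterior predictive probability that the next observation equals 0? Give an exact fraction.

obs 1: x=0 → posterior Beta(8/3, 7/2)
obs 2: x=1 → posterior Beta(11/3, 7/2)
obs 3: x=1 → posterior Beta(14/3, 7/2)

3/7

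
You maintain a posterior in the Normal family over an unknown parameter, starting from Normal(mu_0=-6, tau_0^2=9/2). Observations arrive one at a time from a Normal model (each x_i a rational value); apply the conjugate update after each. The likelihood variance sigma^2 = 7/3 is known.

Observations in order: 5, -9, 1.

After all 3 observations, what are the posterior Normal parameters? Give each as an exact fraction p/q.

obs 1: x=5 → posterior Normal(51/41, 63/41)
obs 2: x=-9 → posterior Normal(-48/17, 63/68)
obs 3: x=1 → posterior Normal(-33/19, 63/95)

mu_0=-33/19, tau_0^2=63/95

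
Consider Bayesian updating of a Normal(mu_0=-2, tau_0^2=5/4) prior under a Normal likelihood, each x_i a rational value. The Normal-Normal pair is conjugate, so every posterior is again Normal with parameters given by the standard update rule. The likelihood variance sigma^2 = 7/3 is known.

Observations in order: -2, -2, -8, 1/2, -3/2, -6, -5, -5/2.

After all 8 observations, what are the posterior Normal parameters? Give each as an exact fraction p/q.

mu_0=-907/296, tau_0^2=35/148

obs 1: x=-2 → posterior Normal(-2, 35/43)
obs 2: x=-2 → posterior Normal(-2, 35/58)
obs 3: x=-8 → posterior Normal(-236/73, 35/73)
obs 4: x=1/2 → posterior Normal(-457/176, 35/88)
obs 5: x=-3/2 → posterior Normal(-251/103, 35/103)
obs 6: x=-6 → posterior Normal(-341/118, 35/118)
obs 7: x=-5 → posterior Normal(-416/133, 5/19)
obs 8: x=-5/2 → posterior Normal(-907/296, 35/148)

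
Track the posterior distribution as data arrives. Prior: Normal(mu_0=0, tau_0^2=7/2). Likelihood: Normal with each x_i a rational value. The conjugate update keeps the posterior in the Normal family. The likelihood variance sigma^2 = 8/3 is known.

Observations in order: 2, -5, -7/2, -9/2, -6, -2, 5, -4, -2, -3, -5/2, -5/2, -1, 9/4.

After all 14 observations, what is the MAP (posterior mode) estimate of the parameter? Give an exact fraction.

-2247/1240

obs 1: x=2 → posterior Normal(42/37, 56/37)
obs 2: x=-5 → posterior Normal(-63/58, 28/29)
obs 3: x=-7/2 → posterior Normal(-273/158, 56/79)
obs 4: x=-9/2 → posterior Normal(-231/100, 14/25)
obs 5: x=-6 → posterior Normal(-357/121, 56/121)
obs 6: x=-2 → posterior Normal(-399/142, 28/71)
obs 7: x=5 → posterior Normal(-294/163, 56/163)
obs 8: x=-4 → posterior Normal(-189/92, 7/23)
obs 9: x=-2 → posterior Normal(-84/41, 56/205)
obs 10: x=-3 → posterior Normal(-483/226, 28/113)
obs 11: x=-5/2 → posterior Normal(-1071/494, 56/247)
obs 12: x=-5/2 → posterior Normal(-147/67, 14/67)
obs 13: x=-1 → posterior Normal(-609/289, 56/289)
obs 14: x=9/4 → posterior Normal(-2247/1240, 28/155)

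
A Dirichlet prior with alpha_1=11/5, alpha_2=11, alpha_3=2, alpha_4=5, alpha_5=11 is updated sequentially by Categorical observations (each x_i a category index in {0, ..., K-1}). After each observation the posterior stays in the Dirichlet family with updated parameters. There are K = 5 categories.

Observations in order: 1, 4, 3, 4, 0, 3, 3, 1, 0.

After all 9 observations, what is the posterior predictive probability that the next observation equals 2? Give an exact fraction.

obs 1: x=1 → posterior Dirichlet(11/5, 12, 2, 5, 11)
obs 2: x=4 → posterior Dirichlet(11/5, 12, 2, 5, 12)
obs 3: x=3 → posterior Dirichlet(11/5, 12, 2, 6, 12)
obs 4: x=4 → posterior Dirichlet(11/5, 12, 2, 6, 13)
obs 5: x=0 → posterior Dirichlet(16/5, 12, 2, 6, 13)
obs 6: x=3 → posterior Dirichlet(16/5, 12, 2, 7, 13)
obs 7: x=3 → posterior Dirichlet(16/5, 12, 2, 8, 13)
obs 8: x=1 → posterior Dirichlet(16/5, 13, 2, 8, 13)
obs 9: x=0 → posterior Dirichlet(21/5, 13, 2, 8, 13)

10/201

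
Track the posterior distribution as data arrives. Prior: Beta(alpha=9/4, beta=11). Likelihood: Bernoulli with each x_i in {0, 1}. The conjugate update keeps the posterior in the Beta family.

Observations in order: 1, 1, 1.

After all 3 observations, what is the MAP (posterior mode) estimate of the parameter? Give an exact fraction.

17/57

obs 1: x=1 → posterior Beta(13/4, 11)
obs 2: x=1 → posterior Beta(17/4, 11)
obs 3: x=1 → posterior Beta(21/4, 11)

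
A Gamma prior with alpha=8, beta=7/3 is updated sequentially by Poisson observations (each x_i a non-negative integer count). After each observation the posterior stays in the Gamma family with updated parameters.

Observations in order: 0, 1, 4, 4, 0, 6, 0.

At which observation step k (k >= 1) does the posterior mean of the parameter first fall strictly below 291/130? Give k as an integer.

k = 2

obs 1: x=0 → posterior Gamma(8, 10/3)
obs 2: x=1 → posterior Gamma(9, 13/3)
obs 3: x=4 → posterior Gamma(13, 16/3)
obs 4: x=4 → posterior Gamma(17, 19/3)
obs 5: x=0 → posterior Gamma(17, 22/3)
obs 6: x=6 → posterior Gamma(23, 25/3)
obs 7: x=0 → posterior Gamma(23, 28/3)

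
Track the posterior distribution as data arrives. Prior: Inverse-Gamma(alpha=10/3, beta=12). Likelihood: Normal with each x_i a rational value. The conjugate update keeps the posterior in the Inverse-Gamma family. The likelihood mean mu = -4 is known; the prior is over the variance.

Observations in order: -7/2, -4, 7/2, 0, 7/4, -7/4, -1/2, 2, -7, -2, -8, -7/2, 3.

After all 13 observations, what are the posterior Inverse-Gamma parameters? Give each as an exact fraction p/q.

alpha=59/6, beta=2089/16

obs 1: x=-7/2 → posterior Inverse-Gamma(23/6, 97/8)
obs 2: x=-4 → posterior Inverse-Gamma(13/3, 97/8)
obs 3: x=7/2 → posterior Inverse-Gamma(29/6, 161/4)
obs 4: x=0 → posterior Inverse-Gamma(16/3, 193/4)
obs 5: x=7/4 → posterior Inverse-Gamma(35/6, 2073/32)
obs 6: x=-7/4 → posterior Inverse-Gamma(19/3, 1077/16)
obs 7: x=-1/2 → posterior Inverse-Gamma(41/6, 1175/16)
obs 8: x=2 → posterior Inverse-Gamma(22/3, 1463/16)
obs 9: x=-7 → posterior Inverse-Gamma(47/6, 1535/16)
obs 10: x=-2 → posterior Inverse-Gamma(25/3, 1567/16)
obs 11: x=-8 → posterior Inverse-Gamma(53/6, 1695/16)
obs 12: x=-7/2 → posterior Inverse-Gamma(28/3, 1697/16)
obs 13: x=3 → posterior Inverse-Gamma(59/6, 2089/16)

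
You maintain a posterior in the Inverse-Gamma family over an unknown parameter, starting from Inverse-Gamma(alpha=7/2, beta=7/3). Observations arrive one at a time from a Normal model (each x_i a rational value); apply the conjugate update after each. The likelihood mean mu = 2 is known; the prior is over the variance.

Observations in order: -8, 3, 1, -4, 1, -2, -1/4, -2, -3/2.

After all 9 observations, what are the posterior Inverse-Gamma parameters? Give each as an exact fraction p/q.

obs 1: x=-8 → posterior Inverse-Gamma(4, 157/3)
obs 2: x=3 → posterior Inverse-Gamma(9/2, 317/6)
obs 3: x=1 → posterior Inverse-Gamma(5, 160/3)
obs 4: x=-4 → posterior Inverse-Gamma(11/2, 214/3)
obs 5: x=1 → posterior Inverse-Gamma(6, 431/6)
obs 6: x=-2 → posterior Inverse-Gamma(13/2, 479/6)
obs 7: x=-1/4 → posterior Inverse-Gamma(7, 7907/96)
obs 8: x=-2 → posterior Inverse-Gamma(15/2, 8675/96)
obs 9: x=-3/2 → posterior Inverse-Gamma(8, 9263/96)

alpha=8, beta=9263/96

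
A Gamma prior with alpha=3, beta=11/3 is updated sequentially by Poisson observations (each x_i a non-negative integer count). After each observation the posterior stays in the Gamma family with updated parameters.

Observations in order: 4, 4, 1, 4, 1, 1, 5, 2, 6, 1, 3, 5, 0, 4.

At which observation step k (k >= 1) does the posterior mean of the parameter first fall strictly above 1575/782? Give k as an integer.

k = 4

obs 1: x=4 → posterior Gamma(7, 14/3)
obs 2: x=4 → posterior Gamma(11, 17/3)
obs 3: x=1 → posterior Gamma(12, 20/3)
obs 4: x=4 → posterior Gamma(16, 23/3)
obs 5: x=1 → posterior Gamma(17, 26/3)
obs 6: x=1 → posterior Gamma(18, 29/3)
obs 7: x=5 → posterior Gamma(23, 32/3)
obs 8: x=2 → posterior Gamma(25, 35/3)
obs 9: x=6 → posterior Gamma(31, 38/3)
obs 10: x=1 → posterior Gamma(32, 41/3)
obs 11: x=3 → posterior Gamma(35, 44/3)
obs 12: x=5 → posterior Gamma(40, 47/3)
obs 13: x=0 → posterior Gamma(40, 50/3)
obs 14: x=4 → posterior Gamma(44, 53/3)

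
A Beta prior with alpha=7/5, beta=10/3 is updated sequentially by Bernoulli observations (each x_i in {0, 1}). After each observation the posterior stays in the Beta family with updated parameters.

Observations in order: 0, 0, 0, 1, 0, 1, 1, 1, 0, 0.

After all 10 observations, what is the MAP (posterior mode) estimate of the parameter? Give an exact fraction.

66/191

obs 1: x=0 → posterior Beta(7/5, 13/3)
obs 2: x=0 → posterior Beta(7/5, 16/3)
obs 3: x=0 → posterior Beta(7/5, 19/3)
obs 4: x=1 → posterior Beta(12/5, 19/3)
obs 5: x=0 → posterior Beta(12/5, 22/3)
obs 6: x=1 → posterior Beta(17/5, 22/3)
obs 7: x=1 → posterior Beta(22/5, 22/3)
obs 8: x=1 → posterior Beta(27/5, 22/3)
obs 9: x=0 → posterior Beta(27/5, 25/3)
obs 10: x=0 → posterior Beta(27/5, 28/3)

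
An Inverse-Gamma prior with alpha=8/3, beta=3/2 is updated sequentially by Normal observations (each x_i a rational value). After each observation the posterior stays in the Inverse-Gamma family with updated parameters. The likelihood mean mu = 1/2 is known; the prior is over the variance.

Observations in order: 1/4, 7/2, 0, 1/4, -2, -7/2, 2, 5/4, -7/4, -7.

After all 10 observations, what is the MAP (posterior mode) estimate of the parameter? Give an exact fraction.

obs 1: x=1/4 → posterior Inverse-Gamma(19/6, 49/32)
obs 2: x=7/2 → posterior Inverse-Gamma(11/3, 193/32)
obs 3: x=0 → posterior Inverse-Gamma(25/6, 197/32)
obs 4: x=1/4 → posterior Inverse-Gamma(14/3, 99/16)
obs 5: x=-2 → posterior Inverse-Gamma(31/6, 149/16)
obs 6: x=-7/2 → posterior Inverse-Gamma(17/3, 277/16)
obs 7: x=2 → posterior Inverse-Gamma(37/6, 295/16)
obs 8: x=5/4 → posterior Inverse-Gamma(20/3, 599/32)
obs 9: x=-7/4 → posterior Inverse-Gamma(43/6, 85/4)
obs 10: x=-7 → posterior Inverse-Gamma(23/3, 395/8)

1185/208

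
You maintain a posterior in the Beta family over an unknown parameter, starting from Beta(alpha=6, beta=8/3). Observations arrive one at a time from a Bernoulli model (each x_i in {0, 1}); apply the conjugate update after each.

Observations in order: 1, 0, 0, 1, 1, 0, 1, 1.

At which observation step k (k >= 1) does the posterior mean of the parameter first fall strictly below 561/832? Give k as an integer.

k = 2

obs 1: x=1 → posterior Beta(7, 8/3)
obs 2: x=0 → posterior Beta(7, 11/3)
obs 3: x=0 → posterior Beta(7, 14/3)
obs 4: x=1 → posterior Beta(8, 14/3)
obs 5: x=1 → posterior Beta(9, 14/3)
obs 6: x=0 → posterior Beta(9, 17/3)
obs 7: x=1 → posterior Beta(10, 17/3)
obs 8: x=1 → posterior Beta(11, 17/3)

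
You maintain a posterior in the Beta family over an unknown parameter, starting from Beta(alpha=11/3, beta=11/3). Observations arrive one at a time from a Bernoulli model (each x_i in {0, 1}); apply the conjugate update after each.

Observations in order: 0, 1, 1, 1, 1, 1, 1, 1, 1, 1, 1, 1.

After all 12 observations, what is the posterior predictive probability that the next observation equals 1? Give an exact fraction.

obs 1: x=0 → posterior Beta(11/3, 14/3)
obs 2: x=1 → posterior Beta(14/3, 14/3)
obs 3: x=1 → posterior Beta(17/3, 14/3)
obs 4: x=1 → posterior Beta(20/3, 14/3)
obs 5: x=1 → posterior Beta(23/3, 14/3)
obs 6: x=1 → posterior Beta(26/3, 14/3)
obs 7: x=1 → posterior Beta(29/3, 14/3)
obs 8: x=1 → posterior Beta(32/3, 14/3)
obs 9: x=1 → posterior Beta(35/3, 14/3)
obs 10: x=1 → posterior Beta(38/3, 14/3)
obs 11: x=1 → posterior Beta(41/3, 14/3)
obs 12: x=1 → posterior Beta(44/3, 14/3)

22/29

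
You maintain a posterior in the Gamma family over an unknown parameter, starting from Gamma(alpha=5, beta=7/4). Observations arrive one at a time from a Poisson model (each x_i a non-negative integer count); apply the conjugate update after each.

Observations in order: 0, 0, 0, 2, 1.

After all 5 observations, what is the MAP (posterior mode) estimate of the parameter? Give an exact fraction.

obs 1: x=0 → posterior Gamma(5, 11/4)
obs 2: x=0 → posterior Gamma(5, 15/4)
obs 3: x=0 → posterior Gamma(5, 19/4)
obs 4: x=2 → posterior Gamma(7, 23/4)
obs 5: x=1 → posterior Gamma(8, 27/4)

28/27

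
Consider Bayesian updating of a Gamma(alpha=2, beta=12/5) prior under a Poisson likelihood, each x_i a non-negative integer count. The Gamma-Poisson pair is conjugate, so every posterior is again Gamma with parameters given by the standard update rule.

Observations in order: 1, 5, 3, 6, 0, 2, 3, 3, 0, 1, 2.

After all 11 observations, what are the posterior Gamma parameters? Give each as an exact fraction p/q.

alpha=28, beta=67/5

obs 1: x=1 → posterior Gamma(3, 17/5)
obs 2: x=5 → posterior Gamma(8, 22/5)
obs 3: x=3 → posterior Gamma(11, 27/5)
obs 4: x=6 → posterior Gamma(17, 32/5)
obs 5: x=0 → posterior Gamma(17, 37/5)
obs 6: x=2 → posterior Gamma(19, 42/5)
obs 7: x=3 → posterior Gamma(22, 47/5)
obs 8: x=3 → posterior Gamma(25, 52/5)
obs 9: x=0 → posterior Gamma(25, 57/5)
obs 10: x=1 → posterior Gamma(26, 62/5)
obs 11: x=2 → posterior Gamma(28, 67/5)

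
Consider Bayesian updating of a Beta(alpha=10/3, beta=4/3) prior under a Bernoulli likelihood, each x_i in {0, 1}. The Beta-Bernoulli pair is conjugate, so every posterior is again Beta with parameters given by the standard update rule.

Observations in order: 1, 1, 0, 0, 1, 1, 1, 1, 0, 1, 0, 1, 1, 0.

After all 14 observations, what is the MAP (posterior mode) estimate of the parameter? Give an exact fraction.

obs 1: x=1 → posterior Beta(13/3, 4/3)
obs 2: x=1 → posterior Beta(16/3, 4/3)
obs 3: x=0 → posterior Beta(16/3, 7/3)
obs 4: x=0 → posterior Beta(16/3, 10/3)
obs 5: x=1 → posterior Beta(19/3, 10/3)
obs 6: x=1 → posterior Beta(22/3, 10/3)
obs 7: x=1 → posterior Beta(25/3, 10/3)
obs 8: x=1 → posterior Beta(28/3, 10/3)
obs 9: x=0 → posterior Beta(28/3, 13/3)
obs 10: x=1 → posterior Beta(31/3, 13/3)
obs 11: x=0 → posterior Beta(31/3, 16/3)
obs 12: x=1 → posterior Beta(34/3, 16/3)
obs 13: x=1 → posterior Beta(37/3, 16/3)
obs 14: x=0 → posterior Beta(37/3, 19/3)

17/25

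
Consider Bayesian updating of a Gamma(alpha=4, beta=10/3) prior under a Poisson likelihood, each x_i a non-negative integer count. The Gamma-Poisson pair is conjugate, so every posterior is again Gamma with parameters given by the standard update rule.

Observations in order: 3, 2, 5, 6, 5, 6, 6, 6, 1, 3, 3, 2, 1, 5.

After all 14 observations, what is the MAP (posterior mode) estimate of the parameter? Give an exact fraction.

171/52

obs 1: x=3 → posterior Gamma(7, 13/3)
obs 2: x=2 → posterior Gamma(9, 16/3)
obs 3: x=5 → posterior Gamma(14, 19/3)
obs 4: x=6 → posterior Gamma(20, 22/3)
obs 5: x=5 → posterior Gamma(25, 25/3)
obs 6: x=6 → posterior Gamma(31, 28/3)
obs 7: x=6 → posterior Gamma(37, 31/3)
obs 8: x=6 → posterior Gamma(43, 34/3)
obs 9: x=1 → posterior Gamma(44, 37/3)
obs 10: x=3 → posterior Gamma(47, 40/3)
obs 11: x=3 → posterior Gamma(50, 43/3)
obs 12: x=2 → posterior Gamma(52, 46/3)
obs 13: x=1 → posterior Gamma(53, 49/3)
obs 14: x=5 → posterior Gamma(58, 52/3)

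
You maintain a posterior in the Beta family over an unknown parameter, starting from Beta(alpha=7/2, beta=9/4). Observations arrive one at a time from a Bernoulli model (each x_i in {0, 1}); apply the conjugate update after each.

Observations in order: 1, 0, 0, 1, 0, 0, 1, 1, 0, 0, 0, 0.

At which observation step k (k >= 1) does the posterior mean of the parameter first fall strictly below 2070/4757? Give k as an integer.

k = 12

obs 1: x=1 → posterior Beta(9/2, 9/4)
obs 2: x=0 → posterior Beta(9/2, 13/4)
obs 3: x=0 → posterior Beta(9/2, 17/4)
obs 4: x=1 → posterior Beta(11/2, 17/4)
obs 5: x=0 → posterior Beta(11/2, 21/4)
obs 6: x=0 → posterior Beta(11/2, 25/4)
obs 7: x=1 → posterior Beta(13/2, 25/4)
obs 8: x=1 → posterior Beta(15/2, 25/4)
obs 9: x=0 → posterior Beta(15/2, 29/4)
obs 10: x=0 → posterior Beta(15/2, 33/4)
obs 11: x=0 → posterior Beta(15/2, 37/4)
obs 12: x=0 → posterior Beta(15/2, 41/4)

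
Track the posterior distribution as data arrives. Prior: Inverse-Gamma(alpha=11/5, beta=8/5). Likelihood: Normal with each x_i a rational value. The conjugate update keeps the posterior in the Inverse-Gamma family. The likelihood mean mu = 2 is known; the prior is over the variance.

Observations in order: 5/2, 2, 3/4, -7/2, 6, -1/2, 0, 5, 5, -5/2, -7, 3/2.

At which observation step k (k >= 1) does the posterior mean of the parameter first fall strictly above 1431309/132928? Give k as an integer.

k = 11

obs 1: x=5/2 → posterior Inverse-Gamma(27/10, 69/40)
obs 2: x=2 → posterior Inverse-Gamma(16/5, 69/40)
obs 3: x=3/4 → posterior Inverse-Gamma(37/10, 401/160)
obs 4: x=-7/2 → posterior Inverse-Gamma(21/5, 2821/160)
obs 5: x=6 → posterior Inverse-Gamma(47/10, 4101/160)
obs 6: x=-1/2 → posterior Inverse-Gamma(26/5, 4601/160)
obs 7: x=0 → posterior Inverse-Gamma(57/10, 4921/160)
obs 8: x=5 → posterior Inverse-Gamma(31/5, 5641/160)
obs 9: x=5 → posterior Inverse-Gamma(67/10, 6361/160)
obs 10: x=-5/2 → posterior Inverse-Gamma(36/5, 7981/160)
obs 11: x=-7 → posterior Inverse-Gamma(77/10, 14461/160)
obs 12: x=3/2 → posterior Inverse-Gamma(41/5, 14481/160)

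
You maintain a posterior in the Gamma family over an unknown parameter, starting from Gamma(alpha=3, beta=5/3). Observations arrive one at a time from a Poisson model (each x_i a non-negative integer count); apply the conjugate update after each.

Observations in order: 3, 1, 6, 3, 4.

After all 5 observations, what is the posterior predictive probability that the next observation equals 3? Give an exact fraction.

obs 1: x=3 → posterior Gamma(6, 8/3)
obs 2: x=1 → posterior Gamma(7, 11/3)
obs 3: x=6 → posterior Gamma(13, 14/3)
obs 4: x=3 → posterior Gamma(16, 17/3)
obs 5: x=4 → posterior Gamma(20, 20/3)

4359979008000000000000000000000/20880467999847912034355032910567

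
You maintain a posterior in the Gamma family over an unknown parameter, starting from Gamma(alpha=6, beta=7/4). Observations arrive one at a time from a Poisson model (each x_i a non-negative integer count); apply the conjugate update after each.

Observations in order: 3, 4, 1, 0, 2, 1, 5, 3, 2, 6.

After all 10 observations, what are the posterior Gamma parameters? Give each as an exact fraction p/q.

obs 1: x=3 → posterior Gamma(9, 11/4)
obs 2: x=4 → posterior Gamma(13, 15/4)
obs 3: x=1 → posterior Gamma(14, 19/4)
obs 4: x=0 → posterior Gamma(14, 23/4)
obs 5: x=2 → posterior Gamma(16, 27/4)
obs 6: x=1 → posterior Gamma(17, 31/4)
obs 7: x=5 → posterior Gamma(22, 35/4)
obs 8: x=3 → posterior Gamma(25, 39/4)
obs 9: x=2 → posterior Gamma(27, 43/4)
obs 10: x=6 → posterior Gamma(33, 47/4)

alpha=33, beta=47/4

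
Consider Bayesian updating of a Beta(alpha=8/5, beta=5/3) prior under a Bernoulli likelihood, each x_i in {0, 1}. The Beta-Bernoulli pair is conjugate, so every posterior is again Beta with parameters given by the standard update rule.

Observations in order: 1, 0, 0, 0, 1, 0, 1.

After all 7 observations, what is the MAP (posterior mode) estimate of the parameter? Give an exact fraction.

27/62

obs 1: x=1 → posterior Beta(13/5, 5/3)
obs 2: x=0 → posterior Beta(13/5, 8/3)
obs 3: x=0 → posterior Beta(13/5, 11/3)
obs 4: x=0 → posterior Beta(13/5, 14/3)
obs 5: x=1 → posterior Beta(18/5, 14/3)
obs 6: x=0 → posterior Beta(18/5, 17/3)
obs 7: x=1 → posterior Beta(23/5, 17/3)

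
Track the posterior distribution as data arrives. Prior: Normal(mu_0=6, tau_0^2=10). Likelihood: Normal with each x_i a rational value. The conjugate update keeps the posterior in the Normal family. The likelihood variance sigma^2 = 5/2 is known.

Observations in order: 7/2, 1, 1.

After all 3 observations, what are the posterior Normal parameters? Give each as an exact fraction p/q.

obs 1: x=7/2 → posterior Normal(4, 2)
obs 2: x=1 → posterior Normal(8/3, 10/9)
obs 3: x=1 → posterior Normal(28/13, 10/13)

mu_0=28/13, tau_0^2=10/13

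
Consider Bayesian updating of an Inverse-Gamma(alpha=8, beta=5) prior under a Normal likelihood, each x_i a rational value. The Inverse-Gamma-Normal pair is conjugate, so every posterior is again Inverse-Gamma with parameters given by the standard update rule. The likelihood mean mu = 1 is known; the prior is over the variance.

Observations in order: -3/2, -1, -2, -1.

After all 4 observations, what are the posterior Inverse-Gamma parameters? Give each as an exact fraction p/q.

obs 1: x=-3/2 → posterior Inverse-Gamma(17/2, 65/8)
obs 2: x=-1 → posterior Inverse-Gamma(9, 81/8)
obs 3: x=-2 → posterior Inverse-Gamma(19/2, 117/8)
obs 4: x=-1 → posterior Inverse-Gamma(10, 133/8)

alpha=10, beta=133/8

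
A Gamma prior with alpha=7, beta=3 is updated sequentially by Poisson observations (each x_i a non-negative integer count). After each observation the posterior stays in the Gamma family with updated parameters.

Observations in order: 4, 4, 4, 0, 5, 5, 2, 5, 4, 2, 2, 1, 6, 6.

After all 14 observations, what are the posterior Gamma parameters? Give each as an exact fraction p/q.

obs 1: x=4 → posterior Gamma(11, 4)
obs 2: x=4 → posterior Gamma(15, 5)
obs 3: x=4 → posterior Gamma(19, 6)
obs 4: x=0 → posterior Gamma(19, 7)
obs 5: x=5 → posterior Gamma(24, 8)
obs 6: x=5 → posterior Gamma(29, 9)
obs 7: x=2 → posterior Gamma(31, 10)
obs 8: x=5 → posterior Gamma(36, 11)
obs 9: x=4 → posterior Gamma(40, 12)
obs 10: x=2 → posterior Gamma(42, 13)
obs 11: x=2 → posterior Gamma(44, 14)
obs 12: x=1 → posterior Gamma(45, 15)
obs 13: x=6 → posterior Gamma(51, 16)
obs 14: x=6 → posterior Gamma(57, 17)

alpha=57, beta=17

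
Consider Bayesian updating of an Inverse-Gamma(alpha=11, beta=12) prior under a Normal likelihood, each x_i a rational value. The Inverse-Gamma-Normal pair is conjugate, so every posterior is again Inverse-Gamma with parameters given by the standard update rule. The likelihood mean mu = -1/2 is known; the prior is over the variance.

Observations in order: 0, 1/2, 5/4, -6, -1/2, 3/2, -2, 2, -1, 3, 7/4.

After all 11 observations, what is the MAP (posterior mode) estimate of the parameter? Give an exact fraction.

709/280

obs 1: x=0 → posterior Inverse-Gamma(23/2, 97/8)
obs 2: x=1/2 → posterior Inverse-Gamma(12, 101/8)
obs 3: x=5/4 → posterior Inverse-Gamma(25/2, 453/32)
obs 4: x=-6 → posterior Inverse-Gamma(13, 937/32)
obs 5: x=-1/2 → posterior Inverse-Gamma(27/2, 937/32)
obs 6: x=3/2 → posterior Inverse-Gamma(14, 1001/32)
obs 7: x=-2 → posterior Inverse-Gamma(29/2, 1037/32)
obs 8: x=2 → posterior Inverse-Gamma(15, 1137/32)
obs 9: x=-1 → posterior Inverse-Gamma(31/2, 1141/32)
obs 10: x=3 → posterior Inverse-Gamma(16, 1337/32)
obs 11: x=7/4 → posterior Inverse-Gamma(33/2, 709/16)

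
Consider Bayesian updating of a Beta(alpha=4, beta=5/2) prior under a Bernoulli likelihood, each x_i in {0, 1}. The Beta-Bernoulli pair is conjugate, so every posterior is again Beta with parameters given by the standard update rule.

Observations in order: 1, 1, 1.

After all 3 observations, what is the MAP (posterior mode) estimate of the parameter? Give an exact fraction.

obs 1: x=1 → posterior Beta(5, 5/2)
obs 2: x=1 → posterior Beta(6, 5/2)
obs 3: x=1 → posterior Beta(7, 5/2)

4/5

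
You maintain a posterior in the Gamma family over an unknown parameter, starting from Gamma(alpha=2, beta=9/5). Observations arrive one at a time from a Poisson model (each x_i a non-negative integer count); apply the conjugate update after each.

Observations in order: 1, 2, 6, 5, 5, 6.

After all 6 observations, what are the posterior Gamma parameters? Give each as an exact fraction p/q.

alpha=27, beta=39/5

obs 1: x=1 → posterior Gamma(3, 14/5)
obs 2: x=2 → posterior Gamma(5, 19/5)
obs 3: x=6 → posterior Gamma(11, 24/5)
obs 4: x=5 → posterior Gamma(16, 29/5)
obs 5: x=5 → posterior Gamma(21, 34/5)
obs 6: x=6 → posterior Gamma(27, 39/5)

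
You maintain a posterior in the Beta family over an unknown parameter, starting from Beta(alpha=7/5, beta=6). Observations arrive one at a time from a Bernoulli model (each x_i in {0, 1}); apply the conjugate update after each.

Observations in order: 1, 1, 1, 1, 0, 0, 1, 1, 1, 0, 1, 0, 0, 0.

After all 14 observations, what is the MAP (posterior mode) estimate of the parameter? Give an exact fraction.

42/97

obs 1: x=1 → posterior Beta(12/5, 6)
obs 2: x=1 → posterior Beta(17/5, 6)
obs 3: x=1 → posterior Beta(22/5, 6)
obs 4: x=1 → posterior Beta(27/5, 6)
obs 5: x=0 → posterior Beta(27/5, 7)
obs 6: x=0 → posterior Beta(27/5, 8)
obs 7: x=1 → posterior Beta(32/5, 8)
obs 8: x=1 → posterior Beta(37/5, 8)
obs 9: x=1 → posterior Beta(42/5, 8)
obs 10: x=0 → posterior Beta(42/5, 9)
obs 11: x=1 → posterior Beta(47/5, 9)
obs 12: x=0 → posterior Beta(47/5, 10)
obs 13: x=0 → posterior Beta(47/5, 11)
obs 14: x=0 → posterior Beta(47/5, 12)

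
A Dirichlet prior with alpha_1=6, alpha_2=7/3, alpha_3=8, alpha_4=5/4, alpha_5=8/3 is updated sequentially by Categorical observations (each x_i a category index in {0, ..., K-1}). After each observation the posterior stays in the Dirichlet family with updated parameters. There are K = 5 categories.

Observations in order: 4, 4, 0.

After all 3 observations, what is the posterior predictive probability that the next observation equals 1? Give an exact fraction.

obs 1: x=4 → posterior Dirichlet(6, 7/3, 8, 5/4, 11/3)
obs 2: x=4 → posterior Dirichlet(6, 7/3, 8, 5/4, 14/3)
obs 3: x=0 → posterior Dirichlet(7, 7/3, 8, 5/4, 14/3)

28/279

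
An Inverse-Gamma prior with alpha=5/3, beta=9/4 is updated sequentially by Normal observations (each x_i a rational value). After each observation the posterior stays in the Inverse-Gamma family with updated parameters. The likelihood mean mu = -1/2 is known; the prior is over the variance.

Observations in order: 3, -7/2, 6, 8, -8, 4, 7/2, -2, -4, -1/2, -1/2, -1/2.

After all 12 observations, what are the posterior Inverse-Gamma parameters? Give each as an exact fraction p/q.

obs 1: x=3 → posterior Inverse-Gamma(13/6, 67/8)
obs 2: x=-7/2 → posterior Inverse-Gamma(8/3, 103/8)
obs 3: x=6 → posterior Inverse-Gamma(19/6, 34)
obs 4: x=8 → posterior Inverse-Gamma(11/3, 561/8)
obs 5: x=-8 → posterior Inverse-Gamma(25/6, 393/4)
obs 6: x=4 → posterior Inverse-Gamma(14/3, 867/8)
obs 7: x=7/2 → posterior Inverse-Gamma(31/6, 931/8)
obs 8: x=-2 → posterior Inverse-Gamma(17/3, 235/2)
obs 9: x=-4 → posterior Inverse-Gamma(37/6, 989/8)
obs 10: x=-1/2 → posterior Inverse-Gamma(20/3, 989/8)
obs 11: x=-1/2 → posterior Inverse-Gamma(43/6, 989/8)
obs 12: x=-1/2 → posterior Inverse-Gamma(23/3, 989/8)

alpha=23/3, beta=989/8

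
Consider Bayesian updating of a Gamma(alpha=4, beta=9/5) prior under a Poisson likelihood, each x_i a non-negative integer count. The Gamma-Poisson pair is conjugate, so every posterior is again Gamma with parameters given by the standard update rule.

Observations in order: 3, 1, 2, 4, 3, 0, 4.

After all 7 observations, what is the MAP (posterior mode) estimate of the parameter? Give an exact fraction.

obs 1: x=3 → posterior Gamma(7, 14/5)
obs 2: x=1 → posterior Gamma(8, 19/5)
obs 3: x=2 → posterior Gamma(10, 24/5)
obs 4: x=4 → posterior Gamma(14, 29/5)
obs 5: x=3 → posterior Gamma(17, 34/5)
obs 6: x=0 → posterior Gamma(17, 39/5)
obs 7: x=4 → posterior Gamma(21, 44/5)

25/11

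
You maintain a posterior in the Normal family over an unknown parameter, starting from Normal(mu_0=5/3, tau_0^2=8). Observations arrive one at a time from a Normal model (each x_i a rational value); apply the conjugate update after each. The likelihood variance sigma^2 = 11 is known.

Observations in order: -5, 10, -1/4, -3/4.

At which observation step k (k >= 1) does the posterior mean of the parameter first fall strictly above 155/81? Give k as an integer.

obs 1: x=-5 → posterior Normal(-65/57, 88/19)
obs 2: x=10 → posterior Normal(175/81, 88/27)
obs 3: x=-1/4 → posterior Normal(169/105, 88/35)
obs 4: x=-3/4 → posterior Normal(151/129, 88/43)

k = 2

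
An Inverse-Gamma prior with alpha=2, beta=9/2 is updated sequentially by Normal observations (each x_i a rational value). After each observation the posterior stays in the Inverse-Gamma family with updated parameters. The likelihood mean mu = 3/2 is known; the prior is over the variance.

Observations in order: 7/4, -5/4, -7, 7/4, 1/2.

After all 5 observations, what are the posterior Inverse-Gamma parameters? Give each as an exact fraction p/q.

alpha=9/2, beta=1439/32

obs 1: x=7/4 → posterior Inverse-Gamma(5/2, 145/32)
obs 2: x=-5/4 → posterior Inverse-Gamma(3, 133/16)
obs 3: x=-7 → posterior Inverse-Gamma(7/2, 711/16)
obs 4: x=7/4 → posterior Inverse-Gamma(4, 1423/32)
obs 5: x=1/2 → posterior Inverse-Gamma(9/2, 1439/32)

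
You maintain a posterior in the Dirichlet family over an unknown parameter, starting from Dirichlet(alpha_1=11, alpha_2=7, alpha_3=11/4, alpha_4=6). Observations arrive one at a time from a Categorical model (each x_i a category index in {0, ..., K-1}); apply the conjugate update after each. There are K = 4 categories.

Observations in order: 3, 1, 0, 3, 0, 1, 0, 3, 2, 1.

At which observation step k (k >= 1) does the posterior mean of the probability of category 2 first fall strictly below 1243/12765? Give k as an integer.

obs 1: x=3 → posterior Dirichlet(11, 7, 11/4, 7)
obs 2: x=1 → posterior Dirichlet(11, 8, 11/4, 7)
obs 3: x=0 → posterior Dirichlet(12, 8, 11/4, 7)
obs 4: x=3 → posterior Dirichlet(12, 8, 11/4, 8)
obs 5: x=0 → posterior Dirichlet(13, 8, 11/4, 8)
obs 6: x=1 → posterior Dirichlet(13, 9, 11/4, 8)
obs 7: x=0 → posterior Dirichlet(14, 9, 11/4, 8)
obs 8: x=3 → posterior Dirichlet(14, 9, 11/4, 9)
obs 9: x=2 → posterior Dirichlet(14, 9, 15/4, 9)
obs 10: x=1 → posterior Dirichlet(14, 10, 15/4, 9)

k = 2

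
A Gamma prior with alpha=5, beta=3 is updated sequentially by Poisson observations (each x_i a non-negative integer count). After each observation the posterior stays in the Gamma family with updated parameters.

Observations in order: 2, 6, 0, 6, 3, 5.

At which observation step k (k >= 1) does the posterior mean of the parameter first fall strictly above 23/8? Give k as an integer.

k = 6

obs 1: x=2 → posterior Gamma(7, 4)
obs 2: x=6 → posterior Gamma(13, 5)
obs 3: x=0 → posterior Gamma(13, 6)
obs 4: x=6 → posterior Gamma(19, 7)
obs 5: x=3 → posterior Gamma(22, 8)
obs 6: x=5 → posterior Gamma(27, 9)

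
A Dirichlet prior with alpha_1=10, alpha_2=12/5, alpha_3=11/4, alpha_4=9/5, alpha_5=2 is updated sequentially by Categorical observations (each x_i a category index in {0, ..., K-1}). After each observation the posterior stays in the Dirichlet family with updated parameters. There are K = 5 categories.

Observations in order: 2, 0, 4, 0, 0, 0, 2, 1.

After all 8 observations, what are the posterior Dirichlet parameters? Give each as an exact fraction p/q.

alpha_1=14, alpha_2=17/5, alpha_3=19/4, alpha_4=9/5, alpha_5=3

obs 1: x=2 → posterior Dirichlet(10, 12/5, 15/4, 9/5, 2)
obs 2: x=0 → posterior Dirichlet(11, 12/5, 15/4, 9/5, 2)
obs 3: x=4 → posterior Dirichlet(11, 12/5, 15/4, 9/5, 3)
obs 4: x=0 → posterior Dirichlet(12, 12/5, 15/4, 9/5, 3)
obs 5: x=0 → posterior Dirichlet(13, 12/5, 15/4, 9/5, 3)
obs 6: x=0 → posterior Dirichlet(14, 12/5, 15/4, 9/5, 3)
obs 7: x=2 → posterior Dirichlet(14, 12/5, 19/4, 9/5, 3)
obs 8: x=1 → posterior Dirichlet(14, 17/5, 19/4, 9/5, 3)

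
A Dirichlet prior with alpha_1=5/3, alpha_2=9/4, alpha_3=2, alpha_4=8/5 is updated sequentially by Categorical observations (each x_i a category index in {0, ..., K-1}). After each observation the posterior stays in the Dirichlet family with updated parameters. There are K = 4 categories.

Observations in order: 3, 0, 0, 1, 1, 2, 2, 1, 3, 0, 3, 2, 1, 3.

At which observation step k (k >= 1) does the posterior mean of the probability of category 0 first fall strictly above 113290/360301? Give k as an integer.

obs 1: x=3 → posterior Dirichlet(5/3, 9/4, 2, 13/5)
obs 2: x=0 → posterior Dirichlet(8/3, 9/4, 2, 13/5)
obs 3: x=0 → posterior Dirichlet(11/3, 9/4, 2, 13/5)
obs 4: x=1 → posterior Dirichlet(11/3, 13/4, 2, 13/5)
obs 5: x=1 → posterior Dirichlet(11/3, 17/4, 2, 13/5)
obs 6: x=2 → posterior Dirichlet(11/3, 17/4, 3, 13/5)
obs 7: x=2 → posterior Dirichlet(11/3, 17/4, 4, 13/5)
obs 8: x=1 → posterior Dirichlet(11/3, 21/4, 4, 13/5)
obs 9: x=3 → posterior Dirichlet(11/3, 21/4, 4, 18/5)
obs 10: x=0 → posterior Dirichlet(14/3, 21/4, 4, 18/5)
obs 11: x=3 → posterior Dirichlet(14/3, 21/4, 4, 23/5)
obs 12: x=2 → posterior Dirichlet(14/3, 21/4, 5, 23/5)
obs 13: x=1 → posterior Dirichlet(14/3, 25/4, 5, 23/5)
obs 14: x=3 → posterior Dirichlet(14/3, 25/4, 5, 28/5)

k = 3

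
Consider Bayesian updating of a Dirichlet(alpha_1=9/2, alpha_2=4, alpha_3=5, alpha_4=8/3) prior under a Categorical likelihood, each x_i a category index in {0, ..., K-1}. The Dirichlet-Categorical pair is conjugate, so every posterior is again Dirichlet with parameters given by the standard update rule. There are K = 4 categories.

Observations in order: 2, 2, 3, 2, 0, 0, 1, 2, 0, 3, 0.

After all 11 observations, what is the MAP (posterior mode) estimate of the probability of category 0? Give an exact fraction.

45/139

obs 1: x=2 → posterior Dirichlet(9/2, 4, 6, 8/3)
obs 2: x=2 → posterior Dirichlet(9/2, 4, 7, 8/3)
obs 3: x=3 → posterior Dirichlet(9/2, 4, 7, 11/3)
obs 4: x=2 → posterior Dirichlet(9/2, 4, 8, 11/3)
obs 5: x=0 → posterior Dirichlet(11/2, 4, 8, 11/3)
obs 6: x=0 → posterior Dirichlet(13/2, 4, 8, 11/3)
obs 7: x=1 → posterior Dirichlet(13/2, 5, 8, 11/3)
obs 8: x=2 → posterior Dirichlet(13/2, 5, 9, 11/3)
obs 9: x=0 → posterior Dirichlet(15/2, 5, 9, 11/3)
obs 10: x=3 → posterior Dirichlet(15/2, 5, 9, 14/3)
obs 11: x=0 → posterior Dirichlet(17/2, 5, 9, 14/3)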